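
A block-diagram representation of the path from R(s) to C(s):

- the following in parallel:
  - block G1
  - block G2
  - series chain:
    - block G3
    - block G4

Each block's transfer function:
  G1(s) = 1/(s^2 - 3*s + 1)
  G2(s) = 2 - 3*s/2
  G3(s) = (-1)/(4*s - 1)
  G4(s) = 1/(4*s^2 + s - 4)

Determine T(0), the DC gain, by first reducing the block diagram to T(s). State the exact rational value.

1. combine G3, G4 in series: (-1)/(16*s^3 - 17*s + 4)
2. add G1, G2, (G3*G4) (parallel): (-48*s^6 + 208*s^5 - 189*s^4 - 137*s^3 + 305*s^2 - 156*s + 22)/(32*s^5 - 96*s^4 - 2*s^3 + 110*s^2 - 58*s + 8)
DC gain: substitute s = 0 into T(s) from step 2: T(0) = 22/8 = 11/4.

Final answer: 11/4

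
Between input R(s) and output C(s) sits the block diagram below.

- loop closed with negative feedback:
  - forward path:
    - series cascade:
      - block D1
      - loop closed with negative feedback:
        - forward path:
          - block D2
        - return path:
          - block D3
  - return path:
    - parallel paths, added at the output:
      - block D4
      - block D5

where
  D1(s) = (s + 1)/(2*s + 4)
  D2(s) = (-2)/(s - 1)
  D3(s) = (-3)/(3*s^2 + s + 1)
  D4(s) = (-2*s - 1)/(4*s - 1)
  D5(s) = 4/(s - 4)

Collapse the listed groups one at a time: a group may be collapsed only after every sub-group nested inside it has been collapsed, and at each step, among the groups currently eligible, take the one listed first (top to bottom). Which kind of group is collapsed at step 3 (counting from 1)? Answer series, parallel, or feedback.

Reducing step by step:

(1) feedback reduction of D2, D3
(2) reduce the series chain D1, [D2/(1+D2*D3)]
(3) parallel reduction of D4, D5
(4) feedback reduction of (D1*[D2/(1+D2*D3)]), (D4+D5)
Step 3: parallel.

Answer: parallel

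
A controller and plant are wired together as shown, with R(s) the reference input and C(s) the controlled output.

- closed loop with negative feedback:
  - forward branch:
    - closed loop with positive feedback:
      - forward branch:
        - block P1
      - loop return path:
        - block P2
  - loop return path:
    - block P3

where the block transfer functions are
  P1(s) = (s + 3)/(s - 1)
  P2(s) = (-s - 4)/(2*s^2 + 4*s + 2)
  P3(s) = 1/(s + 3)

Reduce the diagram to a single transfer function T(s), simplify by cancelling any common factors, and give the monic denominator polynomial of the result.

(1) close the feedback loop around P1, P2 -> (2*s^3 + 10*s^2 + 14*s + 6)/(2*s^3 + 3*s^2 + 5*s + 10)
(2) feedback reduction of [P1/(1-P1*P2)], P3 -> (2*s^3 + 10*s^2 + 14*s + 6)/(2*s^3 + 5*s^2 + 9*s + 12)
T(s) is the step-2 result (common factors already cancelled). Leading coefficient of the denominator: 2. Divide through by 2 for the monic polynomial.

Hence the answer: s^3 + 5*s^2/2 + 9*s/2 + 6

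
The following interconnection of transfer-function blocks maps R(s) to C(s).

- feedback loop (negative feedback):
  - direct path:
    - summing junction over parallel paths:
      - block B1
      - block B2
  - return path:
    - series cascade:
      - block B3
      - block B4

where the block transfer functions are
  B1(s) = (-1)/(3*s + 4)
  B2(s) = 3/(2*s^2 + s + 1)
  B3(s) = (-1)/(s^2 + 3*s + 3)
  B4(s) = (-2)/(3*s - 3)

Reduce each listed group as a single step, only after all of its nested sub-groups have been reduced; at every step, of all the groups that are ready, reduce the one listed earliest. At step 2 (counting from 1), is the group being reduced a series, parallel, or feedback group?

1. add B1, B2 (parallel)
2. combine B3, B4 in series
3. collapse the loop ((B1+B2) forward, (B3*B4) return)
Step 2 collapses a series group.

Therefore the answer is series.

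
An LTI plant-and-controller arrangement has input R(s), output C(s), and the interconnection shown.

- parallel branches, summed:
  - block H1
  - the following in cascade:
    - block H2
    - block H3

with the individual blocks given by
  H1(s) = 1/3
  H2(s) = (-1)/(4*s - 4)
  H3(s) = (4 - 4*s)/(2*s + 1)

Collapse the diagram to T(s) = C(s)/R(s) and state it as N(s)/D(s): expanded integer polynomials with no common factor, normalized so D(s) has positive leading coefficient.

Step 1. series reduction of H2, H3 = 1/(2*s + 1)
Step 2. sum the parallel branches H1, (H2*H3): this yields T(s), and no further normalization is needed

Therefore the answer is (2*s + 4)/(6*s + 3).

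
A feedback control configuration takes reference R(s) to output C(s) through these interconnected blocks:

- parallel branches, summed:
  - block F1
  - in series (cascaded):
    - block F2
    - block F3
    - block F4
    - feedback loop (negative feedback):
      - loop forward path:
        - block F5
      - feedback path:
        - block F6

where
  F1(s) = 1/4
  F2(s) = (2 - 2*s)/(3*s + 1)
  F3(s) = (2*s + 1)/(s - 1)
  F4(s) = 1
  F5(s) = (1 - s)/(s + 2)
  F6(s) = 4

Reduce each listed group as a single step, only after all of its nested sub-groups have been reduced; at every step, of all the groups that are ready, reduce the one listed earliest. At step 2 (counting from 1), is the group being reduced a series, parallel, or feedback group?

1. apply the feedback formula to F5, F6
2. reduce the series chain F2, F3, F4, [F5/(1+F5*F6)]
3. parallel reduction of F1, (F2*F3*F4*[F5/(1+F5*F6)])
The group at step 2 is a series group.

Therefore the answer is series.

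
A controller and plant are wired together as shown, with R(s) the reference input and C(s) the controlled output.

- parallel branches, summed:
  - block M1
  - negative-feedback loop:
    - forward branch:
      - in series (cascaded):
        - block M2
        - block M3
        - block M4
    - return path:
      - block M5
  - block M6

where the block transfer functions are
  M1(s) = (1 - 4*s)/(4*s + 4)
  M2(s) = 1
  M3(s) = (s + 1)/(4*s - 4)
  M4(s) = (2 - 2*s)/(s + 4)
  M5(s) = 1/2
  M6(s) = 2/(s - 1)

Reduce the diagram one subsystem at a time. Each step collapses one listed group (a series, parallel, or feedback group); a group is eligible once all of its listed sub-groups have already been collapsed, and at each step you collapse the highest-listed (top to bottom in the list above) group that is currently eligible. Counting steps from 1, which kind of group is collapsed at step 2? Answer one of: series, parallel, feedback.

Answer: feedback

Working:
1. reduce the series chain M2, M3, M4
2. reduce the feedback loop with forward (M2*M3*M4) and return M5
3. sum the parallel branches M1, [(M2*M3*M4)/(1+(M2*M3*M4)*M5)], M6
So the answer for step 2 is feedback.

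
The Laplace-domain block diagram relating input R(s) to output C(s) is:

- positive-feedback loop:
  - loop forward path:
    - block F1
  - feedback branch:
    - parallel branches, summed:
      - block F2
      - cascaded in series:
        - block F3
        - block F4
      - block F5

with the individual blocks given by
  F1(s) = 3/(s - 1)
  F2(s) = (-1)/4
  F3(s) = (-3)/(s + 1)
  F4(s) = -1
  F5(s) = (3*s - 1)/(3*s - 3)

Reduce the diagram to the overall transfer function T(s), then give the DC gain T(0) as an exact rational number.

1. cascade F3, F4 = 3/(s + 1)
2. reduce the parallel group F2, (F3*F4), F5 = (9*s^2 + 44*s - 37)/(12*s^2 - 12)
3. close the feedback loop around F1, (F2+(F3*F4)+F5) = (12*s^2 - 12)/(4*s^3 - 13*s^2 - 48*s + 41)
Evaluating the step-3 result (the overall T(s)) at s = 0 gives T(0) = -12/41.

Final answer: -12/41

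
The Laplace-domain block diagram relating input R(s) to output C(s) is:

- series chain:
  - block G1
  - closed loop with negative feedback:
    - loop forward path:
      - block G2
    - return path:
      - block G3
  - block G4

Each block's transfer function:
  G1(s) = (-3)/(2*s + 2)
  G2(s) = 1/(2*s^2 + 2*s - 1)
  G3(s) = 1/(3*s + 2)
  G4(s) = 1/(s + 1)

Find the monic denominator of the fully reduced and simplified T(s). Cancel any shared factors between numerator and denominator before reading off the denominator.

Step 1 - collapse the loop (G2 forward, G3 return); result (3*s + 2)/(6*s^3 + 10*s^2 + s - 1)
Step 2 - combine G1, [G2/(1+G2*G3)], G4 in series; result (-9*s - 6)/(12*s^5 + 44*s^4 + 54*s^3 + 22*s^2 - 2*s - 2)
Step 2 gives the fully reduced T(s), with no common factor left to cancel. The denominator's leading coefficient is 12, so divide each of its coefficients by 12 to get the monic form.

Hence the answer: s^5 + 11*s^4/3 + 9*s^3/2 + 11*s^2/6 - s/6 - 1/6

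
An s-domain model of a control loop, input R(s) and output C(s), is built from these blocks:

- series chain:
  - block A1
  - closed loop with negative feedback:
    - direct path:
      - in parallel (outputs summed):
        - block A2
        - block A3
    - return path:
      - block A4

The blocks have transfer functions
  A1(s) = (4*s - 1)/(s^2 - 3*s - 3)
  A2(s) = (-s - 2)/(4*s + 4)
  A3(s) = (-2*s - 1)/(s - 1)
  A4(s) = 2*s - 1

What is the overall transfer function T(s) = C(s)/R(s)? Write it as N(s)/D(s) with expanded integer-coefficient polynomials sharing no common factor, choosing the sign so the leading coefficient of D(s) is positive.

(1) reduce the parallel group A2, A3; result (-9*s^2 - 13*s - 2)/(4*s^2 - 4)
(2) close the feedback loop around (A2+A3), A4; result (9*s^2 + 13*s + 2)/(18*s^3 + 13*s^2 - 9*s + 2)
(3) series reduction of A1, [(A2+A3)/(1+(A2+A3)*A4)], which is the overall transfer function T(s) = C(s)/R(s) in lowest terms

Answer: (36*s^3 + 43*s^2 - 5*s - 2)/(18*s^5 - 41*s^4 - 102*s^3 - 10*s^2 + 21*s - 6)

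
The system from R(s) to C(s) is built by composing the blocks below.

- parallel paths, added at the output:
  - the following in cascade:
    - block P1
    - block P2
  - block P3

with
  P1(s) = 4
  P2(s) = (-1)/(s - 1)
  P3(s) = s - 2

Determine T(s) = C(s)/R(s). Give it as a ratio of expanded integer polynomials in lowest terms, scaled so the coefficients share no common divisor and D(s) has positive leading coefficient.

Step 1. multiply P1, P2 (series) gives (-4)/(s - 1)
Step 2. reduce the parallel group (P1*P2), P3 - this is the overall T(s), already in the required normalized form

Final answer: (s^2 - 3*s - 2)/(s - 1)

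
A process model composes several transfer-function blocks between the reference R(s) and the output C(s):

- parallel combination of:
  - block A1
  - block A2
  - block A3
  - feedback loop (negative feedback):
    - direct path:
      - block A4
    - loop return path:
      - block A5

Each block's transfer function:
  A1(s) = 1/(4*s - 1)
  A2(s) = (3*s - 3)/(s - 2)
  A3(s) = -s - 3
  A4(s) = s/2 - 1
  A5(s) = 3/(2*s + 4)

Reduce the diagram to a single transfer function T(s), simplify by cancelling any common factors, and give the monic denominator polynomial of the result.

Step 1: collapse the loop (A4 forward, A5 return) = (2*s^2 - 8)/(7*s + 2)
Step 2: combine A1, A2, A3, [A4/(1+A4*A5)] in parallel = (-20*s^4 + 37*s^3 + 67*s^2 + 59*s - 26)/(28*s^3 - 55*s^2 - 4*s + 4)
The result of step 2 is T(s) in lowest terms. Its denominator has leading coefficient 28; dividing the denominator through by 28 makes it monic.

Final answer: s^3 - 55*s^2/28 - s/7 + 1/7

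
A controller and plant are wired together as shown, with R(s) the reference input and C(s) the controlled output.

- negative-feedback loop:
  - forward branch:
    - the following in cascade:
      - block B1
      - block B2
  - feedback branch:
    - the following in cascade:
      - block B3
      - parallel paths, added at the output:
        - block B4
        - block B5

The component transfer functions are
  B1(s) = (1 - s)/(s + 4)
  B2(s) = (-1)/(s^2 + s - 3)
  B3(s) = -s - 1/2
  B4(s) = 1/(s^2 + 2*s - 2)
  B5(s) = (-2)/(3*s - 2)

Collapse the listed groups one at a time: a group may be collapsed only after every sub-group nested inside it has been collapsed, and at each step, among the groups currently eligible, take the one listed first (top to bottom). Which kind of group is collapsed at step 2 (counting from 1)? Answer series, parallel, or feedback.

Step 1 - multiply B1, B2 (series)
Step 2 - reduce the parallel group B4, B5
Step 3 - multiply B3, (B4+B5) (series)
Step 4 - collapse the loop ((B1*B2) forward, (B3*(B4+B5)) return)
Step 2: parallel.

Therefore the answer is parallel.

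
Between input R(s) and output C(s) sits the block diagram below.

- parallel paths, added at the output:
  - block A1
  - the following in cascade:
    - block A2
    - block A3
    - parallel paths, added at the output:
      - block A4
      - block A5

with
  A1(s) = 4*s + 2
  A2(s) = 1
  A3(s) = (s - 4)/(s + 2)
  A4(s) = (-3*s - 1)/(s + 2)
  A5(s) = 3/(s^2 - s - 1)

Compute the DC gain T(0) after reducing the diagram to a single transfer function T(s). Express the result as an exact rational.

Step 1: reduce the parallel group A4, A5 gives (-3*s^3 + 2*s^2 + 7*s + 7)/(s^3 + s^2 - 3*s - 2)
Step 2: multiply A2, A3, (A4+A5) (series) gives (-3*s^4 + 14*s^3 - s^2 - 21*s - 28)/(s^4 + 3*s^3 - s^2 - 8*s - 4)
Step 3: parallel reduction of A1, (A2*A3*(A4+A5)) gives (4*s^5 + 11*s^4 + 16*s^3 - 35*s^2 - 53*s - 36)/(s^4 + 3*s^3 - s^2 - 8*s - 4)
DC gain: substitute s = 0 into T(s) from step 3: T(0) = -36/(-4) = 9.

Therefore the answer is 9.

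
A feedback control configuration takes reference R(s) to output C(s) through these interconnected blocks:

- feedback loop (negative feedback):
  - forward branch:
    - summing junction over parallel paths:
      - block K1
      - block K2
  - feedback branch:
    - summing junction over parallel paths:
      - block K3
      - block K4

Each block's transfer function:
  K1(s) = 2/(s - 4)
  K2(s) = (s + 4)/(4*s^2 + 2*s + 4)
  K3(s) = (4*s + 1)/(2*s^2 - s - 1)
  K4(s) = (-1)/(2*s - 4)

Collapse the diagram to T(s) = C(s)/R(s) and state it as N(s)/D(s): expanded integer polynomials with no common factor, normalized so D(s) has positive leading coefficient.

[1] add K1, K2 (parallel) gives (9*s^2 + 4*s - 8)/(4*s^3 - 14*s^2 - 4*s - 16)
[2] parallel reduction of K3, K4 gives (6*s^2 - 13*s - 3)/(4*s^3 - 10*s^2 + 2*s + 4)
[3] close the feedback loop around (K1+K2), (K3+K4), giving the overall T(s)

Answer: (36*s^5 - 74*s^4 - 54*s^3 + 124*s^2 - 32)/(16*s^6 - 96*s^5 + 186*s^4 - 129*s^3 - 31*s^2 + 44*s - 40)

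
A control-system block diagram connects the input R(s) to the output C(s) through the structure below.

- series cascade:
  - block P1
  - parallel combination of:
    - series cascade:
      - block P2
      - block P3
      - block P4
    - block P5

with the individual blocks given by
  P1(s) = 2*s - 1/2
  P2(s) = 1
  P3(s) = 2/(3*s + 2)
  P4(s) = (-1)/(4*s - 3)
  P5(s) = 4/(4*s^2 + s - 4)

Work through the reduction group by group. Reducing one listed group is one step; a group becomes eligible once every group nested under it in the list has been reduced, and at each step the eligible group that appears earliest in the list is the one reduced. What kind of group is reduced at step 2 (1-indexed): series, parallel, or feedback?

The answer is parallel.

Reasoning:
Step 1 - cascade P2, P3, P4
Step 2 - parallel reduction of (P2*P3*P4), P5
Step 3 - multiply P1, ((P2*P3*P4)+P5) (series)
Step 2 collapses a parallel group.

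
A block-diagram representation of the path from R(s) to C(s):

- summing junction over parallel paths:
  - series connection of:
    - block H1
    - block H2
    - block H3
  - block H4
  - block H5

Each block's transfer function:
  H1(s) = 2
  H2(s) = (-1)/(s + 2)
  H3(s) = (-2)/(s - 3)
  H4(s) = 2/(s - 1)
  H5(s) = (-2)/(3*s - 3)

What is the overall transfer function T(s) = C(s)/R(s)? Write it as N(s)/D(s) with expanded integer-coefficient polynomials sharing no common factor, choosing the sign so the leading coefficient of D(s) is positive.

(1) cascade H1, H2, H3, giving 4/(s^2 - s - 6)
(2) combine (H1*H2*H3), H4, H5 in parallel, which is the overall transfer function T(s) = C(s)/R(s) in lowest terms

Final answer: (4*s^2 + 8*s - 36)/(3*s^3 - 6*s^2 - 15*s + 18)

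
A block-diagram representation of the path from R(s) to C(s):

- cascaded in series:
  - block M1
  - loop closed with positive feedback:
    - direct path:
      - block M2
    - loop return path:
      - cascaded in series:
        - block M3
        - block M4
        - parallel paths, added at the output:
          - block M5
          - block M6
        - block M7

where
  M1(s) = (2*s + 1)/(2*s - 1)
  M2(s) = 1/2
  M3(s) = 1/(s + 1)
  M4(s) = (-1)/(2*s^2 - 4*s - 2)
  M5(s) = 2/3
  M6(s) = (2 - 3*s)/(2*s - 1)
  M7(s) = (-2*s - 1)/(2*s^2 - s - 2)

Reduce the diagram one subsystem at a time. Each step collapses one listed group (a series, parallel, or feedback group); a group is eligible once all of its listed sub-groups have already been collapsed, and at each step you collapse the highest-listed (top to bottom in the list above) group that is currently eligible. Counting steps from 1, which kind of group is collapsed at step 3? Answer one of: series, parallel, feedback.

The answer is feedback.

Reasoning:
(1) sum the parallel branches M5, M6
(2) cascade M3, M4, (M5+M6), M7
(3) collapse the loop (M2 forward, (M3*M4*(M5+M6)*M7) return)
(4) cascade M1, [M2/(1-M2*(M3*M4*(M5+M6)*M7))]
Step 3: feedback.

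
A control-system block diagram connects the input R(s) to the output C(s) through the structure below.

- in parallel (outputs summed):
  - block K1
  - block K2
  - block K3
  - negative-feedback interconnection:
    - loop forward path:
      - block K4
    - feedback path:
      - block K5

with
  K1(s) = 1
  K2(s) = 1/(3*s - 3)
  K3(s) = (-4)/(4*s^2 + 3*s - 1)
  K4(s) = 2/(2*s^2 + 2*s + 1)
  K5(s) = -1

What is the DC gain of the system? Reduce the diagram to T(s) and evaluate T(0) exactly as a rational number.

Answer: 8/3

Working:
Step 1: apply the feedback formula to K4, K5, giving 2/(2*s^2 + 2*s - 1)
Step 2: add K1, K2, K3, [K4/(1+K4*K5)] (parallel), giving (24*s^5 + 26*s^4 - 28*s^3 - 21*s^2 + 25*s - 8)/(24*s^5 + 18*s^4 - 42*s^3 - 15*s^2 + 18*s - 3)
The step-2 result is T(s). Setting s = 0: T(0) = -8/(-3) = 8/3.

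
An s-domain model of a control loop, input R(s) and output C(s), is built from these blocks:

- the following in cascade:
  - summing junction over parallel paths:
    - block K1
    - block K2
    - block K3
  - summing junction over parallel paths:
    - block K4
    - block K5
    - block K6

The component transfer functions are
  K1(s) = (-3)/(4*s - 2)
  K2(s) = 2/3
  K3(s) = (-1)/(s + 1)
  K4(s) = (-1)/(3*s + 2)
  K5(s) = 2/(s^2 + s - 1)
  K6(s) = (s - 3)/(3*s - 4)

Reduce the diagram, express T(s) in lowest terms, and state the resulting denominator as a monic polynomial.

The answer is s^6 + 5*s^5/6 - 26*s^4/9 - 5*s^3/3 + 37*s^2/18 + 5*s/9 - 4/9.

Reasoning:
Step 1 - parallel reduction of K1, K2, K3; result (8*s^2 - 17*s - 7)/(12*s^2 + 6*s - 6)
Step 2 - combine K4, K5, K6 in parallel; result (3*s^4 - 7*s^3 + 3*s^2 - 4*s - 14)/(9*s^4 + 3*s^3 - 23*s^2 - 2*s + 8)
Step 3 - series reduction of (K1+K2+K3), (K4+K5+K6); result (24*s^6 - 107*s^5 + 122*s^4 - 34*s^3 - 65*s^2 + 266*s + 98)/(108*s^6 + 90*s^5 - 312*s^4 - 180*s^3 + 222*s^2 + 60*s - 48)
T(s) is the step-3 result (common factors already cancelled). Leading coefficient of the denominator: 108. Divide through by 108 for the monic polynomial.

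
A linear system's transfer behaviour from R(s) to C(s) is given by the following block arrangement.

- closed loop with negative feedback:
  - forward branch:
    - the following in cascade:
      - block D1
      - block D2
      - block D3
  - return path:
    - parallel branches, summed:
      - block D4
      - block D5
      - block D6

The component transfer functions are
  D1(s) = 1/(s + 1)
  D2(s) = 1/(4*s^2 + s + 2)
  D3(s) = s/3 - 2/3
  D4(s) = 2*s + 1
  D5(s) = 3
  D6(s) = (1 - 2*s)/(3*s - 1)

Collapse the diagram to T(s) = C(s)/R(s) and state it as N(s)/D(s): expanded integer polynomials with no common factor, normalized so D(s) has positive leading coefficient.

Answer: (3*s^2 - 7*s + 2)/(36*s^4 + 39*s^3 + 8*s^2 - 10*s)

Working:
(1) multiply D1, D2, D3 (series): (s - 2)/(12*s^3 + 15*s^2 + 9*s + 6)
(2) sum the parallel branches D4, D5, D6: (6*s^2 + 8*s - 3)/(3*s - 1)
(3) feedback reduction of (D1*D2*D3), (D4+D5+D6): this yields T(s), and no further normalization is needed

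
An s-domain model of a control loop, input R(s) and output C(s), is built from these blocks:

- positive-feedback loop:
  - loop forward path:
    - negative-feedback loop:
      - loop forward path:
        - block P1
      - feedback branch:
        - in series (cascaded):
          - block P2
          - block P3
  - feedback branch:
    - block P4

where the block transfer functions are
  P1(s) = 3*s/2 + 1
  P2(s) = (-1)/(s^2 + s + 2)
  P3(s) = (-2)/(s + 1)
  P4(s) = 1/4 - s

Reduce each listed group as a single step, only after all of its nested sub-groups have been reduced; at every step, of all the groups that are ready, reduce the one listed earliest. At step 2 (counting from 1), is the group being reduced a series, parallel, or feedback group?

Step 1: reduce the series chain P2, P3
Step 2: collapse the loop (P1 forward, (P2*P3) return)
Step 3: reduce the feedback loop with forward [P1/(1+P1*(P2*P3))] and return P4
Step 2: feedback.

Final answer: feedback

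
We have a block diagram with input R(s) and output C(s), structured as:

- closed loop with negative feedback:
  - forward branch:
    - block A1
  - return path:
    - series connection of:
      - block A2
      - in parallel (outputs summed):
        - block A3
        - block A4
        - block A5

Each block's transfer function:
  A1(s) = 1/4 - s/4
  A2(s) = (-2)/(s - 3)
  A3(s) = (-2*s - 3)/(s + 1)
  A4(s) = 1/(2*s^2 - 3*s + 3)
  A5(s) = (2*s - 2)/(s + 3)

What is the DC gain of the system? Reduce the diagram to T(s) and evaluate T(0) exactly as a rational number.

Step 1 - combine A3, A4, A5 in parallel, giving (-18*s^3 + 6*s^2 + 10*s - 30)/(2*s^4 + 5*s^3 - 3*s^2 + 3*s + 9)
Step 2 - multiply A2, (A3+A4+A5) (series), giving (36*s^3 - 12*s^2 - 20*s + 60)/(2*s^5 - s^4 - 18*s^3 + 12*s^2 - 27)
Step 3 - reduce the feedback loop with forward A1 and return (A2*(A3+A4+A5)), giving (-2*s^6 + 3*s^5 + 17*s^4 - 30*s^3 + 12*s^2 + 27*s - 27)/(8*s^5 - 40*s^4 - 24*s^3 + 56*s^2 - 80*s - 48)
DC gain: substitute s = 0 into T(s) from step 3: T(0) = -27/(-48) = 9/16.

Hence the answer: 9/16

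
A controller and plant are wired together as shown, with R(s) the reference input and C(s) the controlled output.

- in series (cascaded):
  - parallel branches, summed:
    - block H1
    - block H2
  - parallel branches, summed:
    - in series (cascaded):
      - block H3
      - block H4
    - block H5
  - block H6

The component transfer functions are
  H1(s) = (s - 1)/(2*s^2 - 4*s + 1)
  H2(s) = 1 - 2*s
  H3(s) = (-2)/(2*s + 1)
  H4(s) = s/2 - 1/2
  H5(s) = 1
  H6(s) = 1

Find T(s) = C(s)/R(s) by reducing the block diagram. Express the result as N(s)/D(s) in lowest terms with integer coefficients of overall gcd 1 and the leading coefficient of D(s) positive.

Answer: (-4*s^4 + 2*s^3 + 15*s^2 - 10*s)/(4*s^3 - 6*s^2 - 2*s + 1)

Working:
1. add H1, H2 (parallel): (-4*s^3 + 10*s^2 - 5*s)/(2*s^2 - 4*s + 1)
2. combine H3, H4 in series: (1 - s)/(2*s + 1)
3. sum the parallel branches (H3*H4), H5: (s + 2)/(2*s + 1)
4. combine (H1+H2), ((H3*H4)+H5), H6 in series: this yields T(s), and no further normalization is needed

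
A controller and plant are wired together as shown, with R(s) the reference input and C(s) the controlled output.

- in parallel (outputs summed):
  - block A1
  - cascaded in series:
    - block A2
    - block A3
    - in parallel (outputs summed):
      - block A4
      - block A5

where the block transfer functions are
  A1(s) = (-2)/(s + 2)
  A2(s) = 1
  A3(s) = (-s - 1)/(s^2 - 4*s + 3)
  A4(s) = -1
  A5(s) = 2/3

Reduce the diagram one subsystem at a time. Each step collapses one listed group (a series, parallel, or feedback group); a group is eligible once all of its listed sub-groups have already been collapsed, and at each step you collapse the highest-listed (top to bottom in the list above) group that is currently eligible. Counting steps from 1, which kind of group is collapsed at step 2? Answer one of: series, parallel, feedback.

Step 1 - reduce the parallel group A4, A5
Step 2 - combine A2, A3, (A4+A5) in series
Step 3 - parallel reduction of A1, (A2*A3*(A4+A5))
Step 2: series.

Final answer: series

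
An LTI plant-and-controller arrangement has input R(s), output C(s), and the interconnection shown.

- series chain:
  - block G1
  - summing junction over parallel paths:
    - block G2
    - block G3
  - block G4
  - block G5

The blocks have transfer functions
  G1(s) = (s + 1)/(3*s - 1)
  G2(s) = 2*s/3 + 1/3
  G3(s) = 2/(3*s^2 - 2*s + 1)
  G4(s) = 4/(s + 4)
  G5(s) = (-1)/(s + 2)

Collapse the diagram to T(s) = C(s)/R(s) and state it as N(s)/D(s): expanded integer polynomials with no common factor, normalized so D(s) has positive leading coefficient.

Step 1 - parallel reduction of G2, G3, giving (6*s^3 - s^2 + 7)/(9*s^2 - 6*s + 3)
Step 2 - reduce the series chain G1, (G2+G3), G4, G5, which is the overall transfer function T(s) = C(s)/R(s) in lowest terms

Answer: (-24*s^4 - 20*s^3 + 4*s^2 - 28*s - 28)/(27*s^5 + 135*s^4 + 69*s^3 - 129*s^2 + 102*s - 24)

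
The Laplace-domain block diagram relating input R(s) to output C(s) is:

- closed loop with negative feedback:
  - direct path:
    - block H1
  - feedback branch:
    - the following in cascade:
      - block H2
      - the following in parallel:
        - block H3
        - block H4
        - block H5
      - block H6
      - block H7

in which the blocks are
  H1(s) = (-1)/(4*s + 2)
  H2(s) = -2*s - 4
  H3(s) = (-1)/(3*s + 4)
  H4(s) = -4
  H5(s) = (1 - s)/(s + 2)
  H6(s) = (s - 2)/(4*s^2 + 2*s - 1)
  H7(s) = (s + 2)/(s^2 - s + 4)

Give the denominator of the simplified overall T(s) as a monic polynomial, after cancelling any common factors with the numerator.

Answer: s^6 + 4*s^5/3 + 19*s^4/8 + 49*s^3/8 + 157*s^2/24 + 20*s/3 + 13/3

Working:
(1) combine H3, H4, H5 in parallel, giving (-15*s^2 - 42*s - 30)/(3*s^2 + 10*s + 8)
(2) cascade H2, (H3+H4+H5), H6, H7, giving (30*s^4 + 84*s^3 - 60*s^2 - 336*s - 240)/(12*s^5 + 10*s^4 + 31*s^3 + 79*s^2 + 24*s - 16)
(3) reduce the feedback loop with forward H1 and return (H2*(H3+H4+H5)*H6*H7), giving (-12*s^5 - 10*s^4 - 31*s^3 - 79*s^2 - 24*s + 16)/(48*s^6 + 64*s^5 + 114*s^4 + 294*s^3 + 314*s^2 + 320*s + 208)
That last expression is T(s), already simplified. Scaling its denominator by 1/48 (the reciprocal of the leading coefficient) yields the monic denominator.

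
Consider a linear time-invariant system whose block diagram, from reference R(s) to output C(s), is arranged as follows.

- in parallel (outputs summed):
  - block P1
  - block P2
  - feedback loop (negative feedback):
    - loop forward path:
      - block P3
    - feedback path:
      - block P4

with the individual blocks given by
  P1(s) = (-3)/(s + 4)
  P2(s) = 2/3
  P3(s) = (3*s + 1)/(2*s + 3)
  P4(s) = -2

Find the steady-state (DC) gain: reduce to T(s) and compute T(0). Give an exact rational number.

The answer is 11/12.

Reasoning:
[1] reduce the feedback loop with forward P3 and return P4 -> (-3*s - 1)/(4*s - 1)
[2] parallel reduction of P1, P2, [P3/(1+P3*P4)] -> (-s^2 - 45*s - 11)/(12*s^2 + 45*s - 12)
The step-2 result is T(s). Setting s = 0: T(0) = -11/(-12) = 11/12.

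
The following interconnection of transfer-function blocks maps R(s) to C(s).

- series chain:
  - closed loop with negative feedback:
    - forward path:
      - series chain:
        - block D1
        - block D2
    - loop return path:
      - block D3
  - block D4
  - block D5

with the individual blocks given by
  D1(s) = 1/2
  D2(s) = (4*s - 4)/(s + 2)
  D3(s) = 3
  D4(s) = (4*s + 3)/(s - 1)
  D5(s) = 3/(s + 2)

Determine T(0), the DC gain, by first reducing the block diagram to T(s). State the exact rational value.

The answer is -9/4.

Reasoning:
[1] combine D1, D2 in series gives (2*s - 2)/(s + 2)
[2] collapse the loop ((D1*D2) forward, D3 return) gives (2*s - 2)/(7*s - 4)
[3] series reduction of [(D1*D2)/(1+(D1*D2)*D3)], D4, D5 gives (24*s + 18)/(7*s^2 + 10*s - 8)
Step 3 gives the overall T(s). Then T(0) = 18/(-8) = -9/4.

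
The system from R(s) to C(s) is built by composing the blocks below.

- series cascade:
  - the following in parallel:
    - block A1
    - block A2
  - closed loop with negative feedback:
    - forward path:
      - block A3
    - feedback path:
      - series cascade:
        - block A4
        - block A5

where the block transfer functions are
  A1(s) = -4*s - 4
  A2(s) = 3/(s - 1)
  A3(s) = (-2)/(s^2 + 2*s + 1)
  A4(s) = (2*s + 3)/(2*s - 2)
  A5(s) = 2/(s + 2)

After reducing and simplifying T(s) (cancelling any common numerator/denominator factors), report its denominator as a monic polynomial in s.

The answer is s^4 + 3*s^3 + s^2 - 7*s - 8.

Reasoning:
Step 1. add A1, A2 (parallel) = (7 - 4*s^2)/(s - 1)
Step 2. series reduction of A4, A5 = (2*s + 3)/(s^2 + s - 2)
Step 3. collapse the loop (A3 forward, (A4*A5) return) = (-2*s^2 - 2*s + 4)/(s^4 + 3*s^3 + s^2 - 7*s - 8)
Step 4. series reduction of (A1+A2), [A3/(1+A3*(A4*A5))] = (8*s^3 + 16*s^2 - 14*s - 28)/(s^4 + 3*s^3 + s^2 - 7*s - 8)
Step 4 gives the fully reduced T(s), with no common factor left to cancel. The denominator is already monic (leading coefficient 1).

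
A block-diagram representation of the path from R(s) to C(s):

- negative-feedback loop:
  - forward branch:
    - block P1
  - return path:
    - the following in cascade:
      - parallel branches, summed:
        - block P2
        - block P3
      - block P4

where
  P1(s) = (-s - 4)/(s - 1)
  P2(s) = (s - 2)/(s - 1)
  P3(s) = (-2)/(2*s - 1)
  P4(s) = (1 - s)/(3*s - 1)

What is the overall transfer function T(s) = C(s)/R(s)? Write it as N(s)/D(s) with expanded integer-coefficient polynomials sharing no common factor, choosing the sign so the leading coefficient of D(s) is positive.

Step 1. combine P2, P3 in parallel -> (2*s^2 - 7*s + 4)/(2*s^2 - 3*s + 1)
Step 2. cascade (P2+P3), P4 -> (-2*s^2 + 7*s - 4)/(6*s^2 - 5*s + 1)
Step 3. feedback reduction of P1, ((P2+P3)*P4): this yields T(s), and no further normalization is needed

Final answer: (-6*s^3 - 19*s^2 + 19*s - 4)/(8*s^3 - 10*s^2 - 18*s + 15)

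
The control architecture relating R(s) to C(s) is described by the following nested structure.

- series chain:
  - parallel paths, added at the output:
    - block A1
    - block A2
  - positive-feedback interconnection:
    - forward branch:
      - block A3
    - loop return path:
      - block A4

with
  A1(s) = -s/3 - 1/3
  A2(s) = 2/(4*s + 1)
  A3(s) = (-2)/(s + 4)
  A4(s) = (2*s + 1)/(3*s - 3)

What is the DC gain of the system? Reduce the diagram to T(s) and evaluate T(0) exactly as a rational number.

(1) reduce the parallel group A1, A2 = (-4*s^2 - 5*s + 5)/(12*s + 3)
(2) collapse the loop (A3 forward, A4 return) = (6 - 6*s)/(3*s^2 + 13*s - 10)
(3) multiply (A1+A2), [A3/(1-A3*A4)] (series) = (8*s^3 + 2*s^2 - 20*s + 10)/(12*s^3 + 55*s^2 - 27*s - 10)
The step-3 result is T(s). Setting s = 0: T(0) = 10/(-10) = -1.

Answer: -1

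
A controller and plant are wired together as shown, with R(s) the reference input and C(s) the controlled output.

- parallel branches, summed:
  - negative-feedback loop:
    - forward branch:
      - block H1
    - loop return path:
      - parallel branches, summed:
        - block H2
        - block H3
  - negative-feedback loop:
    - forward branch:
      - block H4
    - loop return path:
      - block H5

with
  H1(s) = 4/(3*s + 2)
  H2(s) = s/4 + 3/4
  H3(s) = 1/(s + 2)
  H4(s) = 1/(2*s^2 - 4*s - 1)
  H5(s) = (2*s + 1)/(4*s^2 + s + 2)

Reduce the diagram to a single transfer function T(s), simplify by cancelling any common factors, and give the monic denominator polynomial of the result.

Step 1. parallel reduction of H2, H3; result (s^2 + 5*s + 10)/(4*s + 8)
Step 2. reduce the feedback loop with forward H1 and return (H2+H3); result (4*s + 8)/(4*s^2 + 13*s + 14)
Step 3. collapse the loop (H4 forward, H5 return); result (4*s^2 + s + 2)/(8*s^4 - 14*s^3 - 4*s^2 - 7*s - 1)
Step 4. reduce the parallel group [H1/(1+H1*(H2+H3))], [H4/(1+H4*H5)]; result (32*s^5 + 24*s^4 - 72*s^3 + 17*s^2 - 20*s + 20)/(32*s^6 + 48*s^5 - 86*s^4 - 276*s^3 - 151*s^2 - 111*s - 14)
T(s) is the step-4 result (common factors already cancelled). Leading coefficient of the denominator: 32. Divide through by 32 for the monic polynomial.

Final answer: s^6 + 3*s^5/2 - 43*s^4/16 - 69*s^3/8 - 151*s^2/32 - 111*s/32 - 7/16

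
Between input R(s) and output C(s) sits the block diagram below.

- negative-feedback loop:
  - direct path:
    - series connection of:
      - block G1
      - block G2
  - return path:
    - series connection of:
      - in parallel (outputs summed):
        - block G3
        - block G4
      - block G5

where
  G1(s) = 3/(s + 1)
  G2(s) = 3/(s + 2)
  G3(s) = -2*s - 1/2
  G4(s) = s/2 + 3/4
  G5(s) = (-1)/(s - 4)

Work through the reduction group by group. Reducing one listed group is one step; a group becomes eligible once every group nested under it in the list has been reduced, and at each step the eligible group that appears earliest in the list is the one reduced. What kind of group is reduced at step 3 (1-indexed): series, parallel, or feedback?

Step 1 - cascade G1, G2
Step 2 - sum the parallel branches G3, G4
Step 3 - cascade (G3+G4), G5
Step 4 - apply the feedback formula to (G1*G2), ((G3+G4)*G5)
The group at step 3 is a series group.

Final answer: series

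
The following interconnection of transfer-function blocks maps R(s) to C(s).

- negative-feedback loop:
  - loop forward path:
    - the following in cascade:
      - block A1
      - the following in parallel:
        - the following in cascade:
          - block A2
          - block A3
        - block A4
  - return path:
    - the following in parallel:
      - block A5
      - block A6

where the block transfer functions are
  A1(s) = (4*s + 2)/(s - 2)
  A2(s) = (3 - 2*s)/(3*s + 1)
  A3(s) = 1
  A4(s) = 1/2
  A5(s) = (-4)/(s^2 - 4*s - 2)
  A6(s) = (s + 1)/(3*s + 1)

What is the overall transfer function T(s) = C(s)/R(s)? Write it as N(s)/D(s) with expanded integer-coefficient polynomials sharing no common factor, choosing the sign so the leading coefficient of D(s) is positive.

Step 1: series reduction of A2, A3; result (3 - 2*s)/(3*s + 1)
Step 2: add (A2*A3), A4 (parallel); result (7 - s)/(6*s + 2)
Step 3: reduce the series chain A1, ((A2*A3)+A4); result (-2*s^2 + 13*s + 7)/(3*s^2 - 5*s - 2)
Step 4: combine A5, A6 in parallel; result (s^3 - 3*s^2 - 18*s - 6)/(3*s^3 - 11*s^2 - 10*s - 2)
Step 5: apply the feedback formula to (A1*((A2*A3)+A4)), (A5+A6), which is the overall transfer function T(s) = C(s)/R(s) in lowest terms

Final answer: (-6*s^5 + 61*s^4 - 102*s^3 - 203*s^2 - 96*s - 14)/(7*s^5 - 29*s^4 + 23*s^3 - 177*s^2 - 174*s - 38)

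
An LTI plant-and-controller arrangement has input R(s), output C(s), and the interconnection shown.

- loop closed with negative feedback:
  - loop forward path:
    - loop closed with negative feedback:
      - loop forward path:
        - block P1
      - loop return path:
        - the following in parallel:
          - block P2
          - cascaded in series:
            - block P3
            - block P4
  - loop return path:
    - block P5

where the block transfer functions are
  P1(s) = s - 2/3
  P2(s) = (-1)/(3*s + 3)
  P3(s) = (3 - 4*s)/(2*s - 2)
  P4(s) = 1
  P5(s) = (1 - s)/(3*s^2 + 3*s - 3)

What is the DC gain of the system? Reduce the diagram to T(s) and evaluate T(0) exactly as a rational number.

Answer: -3/11

Working:
Step 1 - series reduction of P3, P4 gives (3 - 4*s)/(2*s - 2)
Step 2 - reduce the parallel group P2, (P3*P4) gives (-12*s^2 - 5*s + 11)/(6*s^2 - 6)
Step 3 - close the feedback loop around P1, (P2+(P3*P4)) gives (-18*s^3 + 12*s^2 + 18*s - 12)/(36*s^3 - 27*s^2 - 43*s + 40)
Step 4 - apply the feedback formula to [P1/(1+P1*(P2+(P3*P4)))], P5 gives (-18*s^5 - 6*s^4 + 48*s^3 - 6*s^2 - 30*s + 12)/(36*s^5 + 15*s^4 - 116*s^3 + 22*s^2 + 93*s - 44)
DC gain: substitute s = 0 into T(s) from step 4: T(0) = 12/(-44) = -3/11.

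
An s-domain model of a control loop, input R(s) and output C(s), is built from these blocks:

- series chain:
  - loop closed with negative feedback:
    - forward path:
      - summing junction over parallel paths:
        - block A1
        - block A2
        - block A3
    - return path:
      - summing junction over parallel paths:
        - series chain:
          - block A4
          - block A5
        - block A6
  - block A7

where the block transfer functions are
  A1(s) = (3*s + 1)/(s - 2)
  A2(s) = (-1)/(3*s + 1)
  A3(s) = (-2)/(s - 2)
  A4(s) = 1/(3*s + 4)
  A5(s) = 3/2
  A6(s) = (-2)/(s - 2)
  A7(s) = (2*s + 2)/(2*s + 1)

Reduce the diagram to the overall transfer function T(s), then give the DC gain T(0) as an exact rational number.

Answer: -16/5

Working:
[1] add A1, A2, A3 (parallel), giving (9*s^2 - s + 1)/(3*s^2 - 5*s - 2)
[2] combine A4, A5 in series, giving 3/(6*s + 8)
[3] parallel reduction of (A4*A5), A6, giving (-9*s - 22)/(6*s^2 - 4*s - 16)
[4] close the feedback loop around (A1+A2+A3), ((A4*A5)+A6), giving (54*s^4 - 42*s^3 - 134*s^2 + 12*s - 16)/(18*s^4 - 123*s^3 - 229*s^2 + 101*s + 10)
[5] cascade [(A1+A2+A3)/(1+(A1+A2+A3)*((A4*A5)+A6))], A7, giving (108*s^5 + 24*s^4 - 352*s^3 - 244*s^2 - 8*s - 32)/(36*s^5 - 228*s^4 - 581*s^3 - 27*s^2 + 121*s + 10)
Evaluating the step-5 result (the overall T(s)) at s = 0 gives T(0) = -32/10 = -16/5.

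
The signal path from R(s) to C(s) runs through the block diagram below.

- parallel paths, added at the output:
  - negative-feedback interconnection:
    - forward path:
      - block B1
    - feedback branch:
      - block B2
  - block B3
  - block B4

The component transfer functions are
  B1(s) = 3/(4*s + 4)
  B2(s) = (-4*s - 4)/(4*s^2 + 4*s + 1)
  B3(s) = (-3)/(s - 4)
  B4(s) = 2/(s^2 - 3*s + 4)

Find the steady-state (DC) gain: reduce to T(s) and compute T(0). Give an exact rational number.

Answer: 7/8

Working:
(1) collapse the loop (B1 forward, B2 return); result (12*s^2 + 12*s + 3)/(16*s^3 + 32*s^2 + 8*s - 8)
(2) reduce the parallel group [B1/(1+B1*B2)], B3, B4; result (-36*s^5 + 8*s^4 + 119*s^3 - 549*s^2 - 392*s + 112)/(16*s^6 - 80*s^5 + 40*s^4 + 192*s^3 - 328*s^2 - 256*s + 128)
Evaluating the step-2 result (the overall T(s)) at s = 0 gives T(0) = 112/128 = 7/8.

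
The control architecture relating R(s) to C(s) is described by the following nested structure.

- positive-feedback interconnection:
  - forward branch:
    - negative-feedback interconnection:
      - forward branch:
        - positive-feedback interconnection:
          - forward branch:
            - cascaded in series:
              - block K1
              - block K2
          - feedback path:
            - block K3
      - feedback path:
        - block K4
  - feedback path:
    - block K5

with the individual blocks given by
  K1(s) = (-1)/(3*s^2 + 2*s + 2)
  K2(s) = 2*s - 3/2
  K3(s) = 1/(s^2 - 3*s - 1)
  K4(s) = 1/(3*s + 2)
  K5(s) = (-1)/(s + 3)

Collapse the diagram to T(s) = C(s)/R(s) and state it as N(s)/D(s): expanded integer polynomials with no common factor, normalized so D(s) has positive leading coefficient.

Step 1 - reduce the series chain K1, K2: (3 - 4*s)/(6*s^2 + 4*s + 4)
Step 2 - apply the feedback formula to (K1*K2), K3: (-4*s^3 + 15*s^2 - 5*s - 3)/(6*s^4 - 14*s^3 - 14*s^2 - 12*s - 7)
Step 3 - collapse the loop ([(K1*K2)/(1-(K1*K2)*K3)] forward, K4 return): (-12*s^4 + 37*s^3 + 15*s^2 - 19*s - 6)/(18*s^5 - 30*s^4 - 74*s^3 - 49*s^2 - 50*s - 17)
Step 4 - feedback reduction of [[(K1*K2)/(1-(K1*K2)*K3)]/(1+[(K1*K2)/(1-(K1*K2)*K3)]*K4)], K5, giving the overall T(s)

Hence the answer: (-12*s^5 + s^4 + 126*s^3 + 26*s^2 - 63*s - 18)/(18*s^6 + 24*s^5 - 176*s^4 - 234*s^3 - 182*s^2 - 186*s - 57)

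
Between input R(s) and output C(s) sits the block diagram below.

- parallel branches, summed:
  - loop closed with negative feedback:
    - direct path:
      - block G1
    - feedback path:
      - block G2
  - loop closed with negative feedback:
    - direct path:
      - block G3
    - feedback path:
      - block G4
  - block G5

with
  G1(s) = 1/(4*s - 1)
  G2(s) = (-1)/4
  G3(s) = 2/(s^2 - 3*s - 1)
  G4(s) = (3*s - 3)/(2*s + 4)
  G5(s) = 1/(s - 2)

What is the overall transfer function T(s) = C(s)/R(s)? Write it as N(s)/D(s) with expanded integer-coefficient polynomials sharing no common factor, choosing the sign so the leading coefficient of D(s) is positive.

Answer: (20*s^4 - s^3 - 77*s^2 - 176*s + 105)/(16*s^5 - 53*s^4 - 17*s^3 + 58*s^2 + 145*s - 50)

Working:
1. collapse the loop (G1 forward, G2 return), giving 4/(16*s - 5)
2. collapse the loop (G3 forward, G4 return), giving (2*s + 4)/(s^3 - s^2 - 4*s - 5)
3. combine [G1/(1+G1*G2)], [G3/(1+G3*G4)], G5 in parallel; the result is T(s) itself (integer coefficients, no common factor, positive leading denominator coefficient)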